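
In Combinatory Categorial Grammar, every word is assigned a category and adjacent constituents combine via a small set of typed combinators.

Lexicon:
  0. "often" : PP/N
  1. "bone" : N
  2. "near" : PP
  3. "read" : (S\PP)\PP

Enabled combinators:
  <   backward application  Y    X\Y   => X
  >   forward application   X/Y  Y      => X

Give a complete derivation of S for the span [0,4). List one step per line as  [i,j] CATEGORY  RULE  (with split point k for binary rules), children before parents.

[0,4] S   <
  [0,2] PP   >
    [0,1] "often" : PP/N
    [1,2] "bone" : N
  [2,4] S\PP   <
    [2,3] "near" : PP
    [3,4] "read" : (S\PP)\PP

[0,1] PP/N  lex  "often"
[1,2] N  lex  "bone"
[0,2] PP  >  k=1
[2,3] PP  lex  "near"
[3,4] (S\PP)\PP  lex  "read"
[2,4] S\PP  <  k=3
[0,4] S  <  k=2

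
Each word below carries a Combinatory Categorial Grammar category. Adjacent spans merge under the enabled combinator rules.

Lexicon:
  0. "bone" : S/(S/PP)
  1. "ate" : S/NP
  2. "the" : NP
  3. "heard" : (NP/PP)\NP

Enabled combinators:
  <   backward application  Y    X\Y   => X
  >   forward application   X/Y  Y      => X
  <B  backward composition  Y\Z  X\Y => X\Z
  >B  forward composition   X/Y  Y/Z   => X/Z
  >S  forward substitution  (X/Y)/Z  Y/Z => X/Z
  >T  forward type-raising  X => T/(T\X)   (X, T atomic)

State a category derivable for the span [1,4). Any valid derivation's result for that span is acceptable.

S/PP

[0,4] S   >
  [0,1] "bone" : S/(S/PP)
  [1,4] S/PP   >B
    [1,2] "ate" : S/NP
    [2,4] NP/PP   <
      [2,3] "the" : NP
      [3,4] "heard" : (NP/PP)\NP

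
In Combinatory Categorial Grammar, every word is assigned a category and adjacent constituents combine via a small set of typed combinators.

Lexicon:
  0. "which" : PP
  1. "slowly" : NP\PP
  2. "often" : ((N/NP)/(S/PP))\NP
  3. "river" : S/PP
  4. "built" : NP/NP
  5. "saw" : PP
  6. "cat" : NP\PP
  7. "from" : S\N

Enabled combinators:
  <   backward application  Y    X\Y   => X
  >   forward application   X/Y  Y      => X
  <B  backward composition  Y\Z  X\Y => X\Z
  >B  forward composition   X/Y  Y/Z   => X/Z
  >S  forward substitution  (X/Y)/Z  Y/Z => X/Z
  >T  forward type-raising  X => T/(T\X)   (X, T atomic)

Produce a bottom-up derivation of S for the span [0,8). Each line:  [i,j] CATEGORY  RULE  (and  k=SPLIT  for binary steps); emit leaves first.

[0,1] PP  lex  "which"
[1,2] NP\PP  lex  "slowly"
[0,2] NP  <  k=1
[2,3] ((N/NP)/(S/PP))\NP  lex  "often"
[0,3] (N/NP)/(S/PP)  <  k=2
[3,4] S/PP  lex  "river"
[0,4] N/NP  >  k=3
[4,5] NP/NP  lex  "built"
[0,5] N/NP  >B  k=4
[5,6] PP  lex  "saw"
[5,6] NP/(NP\PP)  >T
[6,7] NP\PP  lex  "cat"
[5,7] NP  >  k=6
[0,7] N  >  k=5
[7,8] S\N  lex  "from"
[0,8] S  <  k=7

[0,8] S   <
  [0,7] N   >
    [0,5] N/NP   >B
      [0,4] N/NP   >
        [0,3] (N/NP)/(S/PP)   <
          [0,2] NP   <
            [0,1] "which" : PP
            [1,2] "slowly" : NP\PP
          [2,3] "often" : ((N/NP)/(S/PP))\NP
        [3,4] "river" : S/PP
      [4,5] "built" : NP/NP
    [5,7] NP   >
      [5,6] NP/(NP\PP)   >T
        [5,6] "saw" : PP
      [6,7] "cat" : NP\PP
  [7,8] "from" : S\N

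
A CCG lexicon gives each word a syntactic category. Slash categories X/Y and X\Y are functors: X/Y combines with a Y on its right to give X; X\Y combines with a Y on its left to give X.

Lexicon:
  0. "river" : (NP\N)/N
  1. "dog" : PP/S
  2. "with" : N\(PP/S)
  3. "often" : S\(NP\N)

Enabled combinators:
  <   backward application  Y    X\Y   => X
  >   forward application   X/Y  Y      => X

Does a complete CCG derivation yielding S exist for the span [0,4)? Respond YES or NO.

YES

[0,4] S   <
  [0,3] NP\N   >
    [0,1] "river" : (NP\N)/N
    [1,3] N   <
      [1,2] "dog" : PP/S
      [2,3] "with" : N\(PP/S)
  [3,4] "often" : S\(NP\N)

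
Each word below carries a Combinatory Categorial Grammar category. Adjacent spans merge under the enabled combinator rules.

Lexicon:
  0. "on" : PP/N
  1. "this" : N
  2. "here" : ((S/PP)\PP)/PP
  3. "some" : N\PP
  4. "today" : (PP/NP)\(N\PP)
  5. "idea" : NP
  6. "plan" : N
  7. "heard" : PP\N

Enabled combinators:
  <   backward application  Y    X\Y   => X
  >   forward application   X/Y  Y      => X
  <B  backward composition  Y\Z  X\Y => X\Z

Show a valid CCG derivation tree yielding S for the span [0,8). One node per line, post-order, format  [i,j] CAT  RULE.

[0,8] S   >
  [0,6] S/PP   <
    [0,2] PP   >
      [0,1] "on" : PP/N
      [1,2] "this" : N
    [2,6] (S/PP)\PP   >
      [2,3] "here" : ((S/PP)\PP)/PP
      [3,6] PP   >
        [3,5] PP/NP   <
          [3,4] "some" : N\PP
          [4,5] "today" : (PP/NP)\(N\PP)
        [5,6] "idea" : NP
  [6,8] PP   <
    [6,7] "plan" : N
    [7,8] "heard" : PP\N

[0,1] PP/N  lex  "on"
[1,2] N  lex  "this"
[0,2] PP  >  k=1
[2,3] ((S/PP)\PP)/PP  lex  "here"
[3,4] N\PP  lex  "some"
[4,5] (PP/NP)\(N\PP)  lex  "today"
[3,5] PP/NP  <  k=4
[5,6] NP  lex  "idea"
[3,6] PP  >  k=5
[2,6] (S/PP)\PP  >  k=3
[0,6] S/PP  <  k=2
[6,7] N  lex  "plan"
[7,8] PP\N  lex  "heard"
[6,8] PP  <  k=7
[0,8] S  >  k=6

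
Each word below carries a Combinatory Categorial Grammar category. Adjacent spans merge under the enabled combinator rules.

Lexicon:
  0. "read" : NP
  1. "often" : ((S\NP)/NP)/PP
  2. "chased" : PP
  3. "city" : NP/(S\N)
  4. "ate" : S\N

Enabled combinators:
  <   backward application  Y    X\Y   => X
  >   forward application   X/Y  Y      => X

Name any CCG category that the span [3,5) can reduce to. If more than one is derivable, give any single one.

[0,5] S   <
  [0,1] "read" : NP
  [1,5] S\NP   >
    [1,3] (S\NP)/NP   >
      [1,2] "often" : ((S\NP)/NP)/PP
      [2,3] "chased" : PP
    [3,5] NP   >
      [3,4] "city" : NP/(S\N)
      [4,5] "ate" : S\N

NP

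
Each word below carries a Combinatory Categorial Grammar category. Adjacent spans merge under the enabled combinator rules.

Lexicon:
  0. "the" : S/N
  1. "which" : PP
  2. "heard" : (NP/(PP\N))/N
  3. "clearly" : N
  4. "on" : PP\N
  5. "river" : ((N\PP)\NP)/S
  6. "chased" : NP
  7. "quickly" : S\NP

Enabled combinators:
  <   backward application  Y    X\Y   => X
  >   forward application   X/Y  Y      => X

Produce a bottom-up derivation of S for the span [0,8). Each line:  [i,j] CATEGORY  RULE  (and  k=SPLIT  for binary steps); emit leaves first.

[0,8] S   >
  [0,1] "the" : S/N
  [1,8] N   <
    [1,2] "which" : PP
    [2,8] N\PP   <
      [2,5] NP   >
        [2,4] NP/(PP\N)   >
          [2,3] "heard" : (NP/(PP\N))/N
          [3,4] "clearly" : N
        [4,5] "on" : PP\N
      [5,8] (N\PP)\NP   >
        [5,6] "river" : ((N\PP)\NP)/S
        [6,8] S   <
          [6,7] "chased" : NP
          [7,8] "quickly" : S\NP

[0,1] S/N  lex  "the"
[1,2] PP  lex  "which"
[2,3] (NP/(PP\N))/N  lex  "heard"
[3,4] N  lex  "clearly"
[2,4] NP/(PP\N)  >  k=3
[4,5] PP\N  lex  "on"
[2,5] NP  >  k=4
[5,6] ((N\PP)\NP)/S  lex  "river"
[6,7] NP  lex  "chased"
[7,8] S\NP  lex  "quickly"
[6,8] S  <  k=7
[5,8] (N\PP)\NP  >  k=6
[2,8] N\PP  <  k=5
[1,8] N  <  k=2
[0,8] S  >  k=1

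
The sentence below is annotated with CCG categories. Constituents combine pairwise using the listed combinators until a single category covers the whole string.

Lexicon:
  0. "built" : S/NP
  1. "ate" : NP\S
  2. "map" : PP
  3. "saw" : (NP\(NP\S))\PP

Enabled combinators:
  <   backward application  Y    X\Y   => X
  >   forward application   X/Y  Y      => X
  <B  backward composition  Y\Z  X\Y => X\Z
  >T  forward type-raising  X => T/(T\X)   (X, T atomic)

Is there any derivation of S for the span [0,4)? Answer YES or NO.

[0,4] S   >
  [0,1] "built" : S/NP
  [1,4] NP   <
    [1,2] "ate" : NP\S
    [2,4] NP\(NP\S)   <
      [2,3] "map" : PP
      [3,4] "saw" : (NP\(NP\S))\PP

YES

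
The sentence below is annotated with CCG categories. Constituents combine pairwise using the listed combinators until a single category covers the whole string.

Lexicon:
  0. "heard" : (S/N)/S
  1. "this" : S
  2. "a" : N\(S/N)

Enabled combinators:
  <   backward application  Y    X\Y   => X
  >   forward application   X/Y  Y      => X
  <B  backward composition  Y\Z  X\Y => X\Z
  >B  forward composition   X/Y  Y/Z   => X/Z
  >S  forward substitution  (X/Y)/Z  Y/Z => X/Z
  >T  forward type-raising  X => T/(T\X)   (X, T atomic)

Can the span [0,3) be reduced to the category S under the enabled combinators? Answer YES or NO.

NO

(S/N)/S S N\(S/N)
CKY chart[0,3] = {N, N/(N\N), NP/(NP\N), PP/(PP\N), S/(S\N)}; S ∉ chart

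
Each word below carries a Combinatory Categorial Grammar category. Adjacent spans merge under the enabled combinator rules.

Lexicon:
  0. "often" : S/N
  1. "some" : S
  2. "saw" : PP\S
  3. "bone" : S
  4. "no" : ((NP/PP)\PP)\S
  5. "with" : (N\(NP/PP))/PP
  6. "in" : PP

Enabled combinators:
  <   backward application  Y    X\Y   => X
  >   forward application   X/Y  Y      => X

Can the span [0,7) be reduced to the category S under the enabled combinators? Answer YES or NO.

YES

[0,7] S   >
  [0,1] "often" : S/N
  [1,7] N   <
    [1,5] NP/PP   <
      [1,3] PP   <
        [1,2] "some" : S
        [2,3] "saw" : PP\S
      [3,5] (NP/PP)\PP   <
        [3,4] "bone" : S
        [4,5] "no" : ((NP/PP)\PP)\S
    [5,7] N\(NP/PP)   >
      [5,6] "with" : (N\(NP/PP))/PP
      [6,7] "in" : PP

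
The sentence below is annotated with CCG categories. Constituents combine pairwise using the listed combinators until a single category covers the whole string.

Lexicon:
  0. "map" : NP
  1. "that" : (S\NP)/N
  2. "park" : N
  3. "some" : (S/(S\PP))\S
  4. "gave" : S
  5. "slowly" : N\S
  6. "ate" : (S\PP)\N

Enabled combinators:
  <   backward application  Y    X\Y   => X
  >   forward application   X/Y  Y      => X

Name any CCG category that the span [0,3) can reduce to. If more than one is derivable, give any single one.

[0,7] S   >
  [0,4] S/(S\PP)   <
    [0,3] S   <
      [0,1] "map" : NP
      [1,3] S\NP   >
        [1,2] "that" : (S\NP)/N
        [2,3] "park" : N
    [3,4] "some" : (S/(S\PP))\S
  [4,7] S\PP   <
    [4,6] N   <
      [4,5] "gave" : S
      [5,6] "slowly" : N\S
    [6,7] "ate" : (S\PP)\N

S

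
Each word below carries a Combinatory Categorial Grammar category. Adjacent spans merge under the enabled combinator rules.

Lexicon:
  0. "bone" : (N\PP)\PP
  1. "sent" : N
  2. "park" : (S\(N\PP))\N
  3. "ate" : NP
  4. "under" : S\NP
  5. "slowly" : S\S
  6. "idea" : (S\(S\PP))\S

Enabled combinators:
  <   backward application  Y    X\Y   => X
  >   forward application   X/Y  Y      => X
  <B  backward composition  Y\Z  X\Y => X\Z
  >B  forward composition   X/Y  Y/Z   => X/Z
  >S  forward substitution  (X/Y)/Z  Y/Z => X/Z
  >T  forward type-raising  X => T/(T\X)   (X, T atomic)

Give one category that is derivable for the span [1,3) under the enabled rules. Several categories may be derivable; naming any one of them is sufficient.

[0,7] S   <
  [0,3] S\PP   <B
    [0,1] "bone" : (N\PP)\PP
    [1,3] S\(N\PP)   <
      [1,2] "sent" : N
      [2,3] "park" : (S\(N\PP))\N
  [3,7] S\(S\PP)   <
    [3,6] S   <
      [3,4] "ate" : NP
      [4,6] S\NP   <B
        [4,5] "under" : S\NP
        [5,6] "slowly" : S\S
    [6,7] "idea" : (S\(S\PP))\S

S\(N\PP)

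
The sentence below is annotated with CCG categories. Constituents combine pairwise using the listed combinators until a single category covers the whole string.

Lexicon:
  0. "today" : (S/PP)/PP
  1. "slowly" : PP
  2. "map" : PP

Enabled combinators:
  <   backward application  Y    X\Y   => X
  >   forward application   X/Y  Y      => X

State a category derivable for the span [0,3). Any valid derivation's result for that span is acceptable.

S

[0,3] S   >
  [0,2] S/PP   >
    [0,1] "today" : (S/PP)/PP
    [1,2] "slowly" : PP
  [2,3] "map" : PP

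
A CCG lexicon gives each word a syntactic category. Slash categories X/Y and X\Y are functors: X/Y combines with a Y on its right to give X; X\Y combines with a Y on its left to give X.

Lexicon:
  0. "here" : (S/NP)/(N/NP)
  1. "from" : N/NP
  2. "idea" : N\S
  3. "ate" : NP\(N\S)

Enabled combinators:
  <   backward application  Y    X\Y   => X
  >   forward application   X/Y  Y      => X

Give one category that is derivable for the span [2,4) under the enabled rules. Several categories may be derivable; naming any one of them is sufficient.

NP

[0,4] S   >
  [0,2] S/NP   >
    [0,1] "here" : (S/NP)/(N/NP)
    [1,2] "from" : N/NP
  [2,4] NP   <
    [2,3] "idea" : N\S
    [3,4] "ate" : NP\(N\S)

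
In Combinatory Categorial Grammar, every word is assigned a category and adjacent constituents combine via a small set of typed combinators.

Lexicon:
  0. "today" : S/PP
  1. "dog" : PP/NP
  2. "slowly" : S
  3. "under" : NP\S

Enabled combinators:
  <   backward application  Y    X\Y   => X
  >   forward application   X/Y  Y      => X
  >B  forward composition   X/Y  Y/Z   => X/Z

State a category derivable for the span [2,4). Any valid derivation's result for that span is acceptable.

[0,4] S   >
  [0,2] S/NP   >B
    [0,1] "today" : S/PP
    [1,2] "dog" : PP/NP
  [2,4] NP   <
    [2,3] "slowly" : S
    [3,4] "under" : NP\S

NP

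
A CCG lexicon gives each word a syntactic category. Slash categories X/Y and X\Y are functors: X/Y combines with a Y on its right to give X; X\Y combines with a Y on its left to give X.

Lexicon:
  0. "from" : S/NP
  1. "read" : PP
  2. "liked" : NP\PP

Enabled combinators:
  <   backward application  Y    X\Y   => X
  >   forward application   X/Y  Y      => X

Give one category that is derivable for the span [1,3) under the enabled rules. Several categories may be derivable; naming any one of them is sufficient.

NP

[0,3] S   >
  [0,1] "from" : S/NP
  [1,3] NP   <
    [1,2] "read" : PP
    [2,3] "liked" : NP\PP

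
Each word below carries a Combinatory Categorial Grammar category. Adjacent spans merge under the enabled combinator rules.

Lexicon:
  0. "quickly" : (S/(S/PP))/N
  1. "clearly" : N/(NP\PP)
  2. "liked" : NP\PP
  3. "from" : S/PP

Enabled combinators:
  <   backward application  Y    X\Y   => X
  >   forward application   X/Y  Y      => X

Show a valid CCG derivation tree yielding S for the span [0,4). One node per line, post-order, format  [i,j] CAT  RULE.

[0,1] (S/(S/PP))/N  lex  "quickly"
[1,2] N/(NP\PP)  lex  "clearly"
[2,3] NP\PP  lex  "liked"
[1,3] N  >  k=2
[0,3] S/(S/PP)  >  k=1
[3,4] S/PP  lex  "from"
[0,4] S  >  k=3

[0,4] S   >
  [0,3] S/(S/PP)   >
    [0,1] "quickly" : (S/(S/PP))/N
    [1,3] N   >
      [1,2] "clearly" : N/(NP\PP)
      [2,3] "liked" : NP\PP
  [3,4] "from" : S/PP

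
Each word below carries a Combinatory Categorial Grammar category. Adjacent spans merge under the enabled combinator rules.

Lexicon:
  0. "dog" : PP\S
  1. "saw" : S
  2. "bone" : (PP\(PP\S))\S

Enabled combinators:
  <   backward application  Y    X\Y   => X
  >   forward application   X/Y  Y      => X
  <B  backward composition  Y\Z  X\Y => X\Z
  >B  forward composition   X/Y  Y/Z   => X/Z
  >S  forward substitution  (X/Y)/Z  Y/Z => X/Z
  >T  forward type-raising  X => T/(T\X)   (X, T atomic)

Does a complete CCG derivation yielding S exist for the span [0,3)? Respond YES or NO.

NO

PP\S S (PP\(PP\S))\S
CKY chart[0,3] = {N/(N\PP), NP/(NP\PP), PP, PP/(PP\PP), S/(S\PP)}; S ∉ chart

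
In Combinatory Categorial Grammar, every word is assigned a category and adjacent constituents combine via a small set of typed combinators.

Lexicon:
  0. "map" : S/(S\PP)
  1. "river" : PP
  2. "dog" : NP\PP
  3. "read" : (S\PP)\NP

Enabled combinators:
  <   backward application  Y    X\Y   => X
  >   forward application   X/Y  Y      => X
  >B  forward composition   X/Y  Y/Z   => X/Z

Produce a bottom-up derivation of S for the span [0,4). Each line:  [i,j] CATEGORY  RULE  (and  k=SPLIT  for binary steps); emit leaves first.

[0,4] S   >
  [0,1] "map" : S/(S\PP)
  [1,4] S\PP   <
    [1,3] NP   <
      [1,2] "river" : PP
      [2,3] "dog" : NP\PP
    [3,4] "read" : (S\PP)\NP

[0,1] S/(S\PP)  lex  "map"
[1,2] PP  lex  "river"
[2,3] NP\PP  lex  "dog"
[1,3] NP  <  k=2
[3,4] (S\PP)\NP  lex  "read"
[1,4] S\PP  <  k=3
[0,4] S  >  k=1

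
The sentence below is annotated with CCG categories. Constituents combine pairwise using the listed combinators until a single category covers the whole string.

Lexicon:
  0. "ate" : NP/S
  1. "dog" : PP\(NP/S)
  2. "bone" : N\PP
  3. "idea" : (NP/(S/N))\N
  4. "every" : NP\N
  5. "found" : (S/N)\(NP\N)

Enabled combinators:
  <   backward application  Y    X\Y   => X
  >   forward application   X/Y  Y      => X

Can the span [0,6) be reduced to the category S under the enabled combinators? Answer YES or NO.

NP/S PP\(NP/S) N\PP (NP/(S/N))\N NP\N (S/N)\(NP\N)
CKY chart[0,6] = {NP}; S ∉ chart

NO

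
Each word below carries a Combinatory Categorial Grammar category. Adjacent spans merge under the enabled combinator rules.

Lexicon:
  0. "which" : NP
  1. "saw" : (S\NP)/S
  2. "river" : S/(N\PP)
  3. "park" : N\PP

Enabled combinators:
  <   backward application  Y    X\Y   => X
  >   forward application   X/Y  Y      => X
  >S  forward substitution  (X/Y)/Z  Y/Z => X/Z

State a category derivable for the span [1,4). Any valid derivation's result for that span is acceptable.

[0,4] S   <
  [0,1] "which" : NP
  [1,4] S\NP   >
    [1,2] "saw" : (S\NP)/S
    [2,4] S   >
      [2,3] "river" : S/(N\PP)
      [3,4] "park" : N\PP

S\NP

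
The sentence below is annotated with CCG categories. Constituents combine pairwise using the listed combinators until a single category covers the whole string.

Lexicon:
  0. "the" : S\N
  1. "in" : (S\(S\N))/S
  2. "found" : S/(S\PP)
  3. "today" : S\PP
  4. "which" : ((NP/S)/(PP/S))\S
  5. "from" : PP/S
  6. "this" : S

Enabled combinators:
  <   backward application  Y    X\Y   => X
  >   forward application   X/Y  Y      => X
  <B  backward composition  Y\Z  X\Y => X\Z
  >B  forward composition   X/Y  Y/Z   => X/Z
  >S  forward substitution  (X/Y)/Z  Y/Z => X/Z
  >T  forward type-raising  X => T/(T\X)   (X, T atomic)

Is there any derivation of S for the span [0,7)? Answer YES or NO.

S\N (S\(S\N))/S S/(S\PP) S\PP ((NP/S)/(PP/S))\S PP/S S
CKY chart[0,7] = {N/(N\NP), NP, NP/(NP\NP), NP/(S\S), PP/(PP\NP), S/(S\NP)}; S ∉ chart

NO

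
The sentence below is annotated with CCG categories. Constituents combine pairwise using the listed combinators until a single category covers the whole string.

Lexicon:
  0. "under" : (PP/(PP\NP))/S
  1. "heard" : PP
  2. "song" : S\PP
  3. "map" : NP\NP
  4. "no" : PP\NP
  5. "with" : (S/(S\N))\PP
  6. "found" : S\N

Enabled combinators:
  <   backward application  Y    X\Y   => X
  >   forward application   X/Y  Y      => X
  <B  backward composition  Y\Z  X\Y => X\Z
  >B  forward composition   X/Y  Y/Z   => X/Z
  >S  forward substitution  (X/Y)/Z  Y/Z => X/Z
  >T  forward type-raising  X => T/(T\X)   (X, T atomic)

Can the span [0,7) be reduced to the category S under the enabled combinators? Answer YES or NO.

[0,7] S   >
  [0,6] S/(S\N)   <
    [0,5] PP   >
      [0,3] PP/(PP\NP)   >
        [0,1] "under" : (PP/(PP\NP))/S
        [1,3] S   <
          [1,2] "heard" : PP
          [2,3] "song" : S\PP
      [3,5] PP\NP   <B
        [3,4] "map" : NP\NP
        [4,5] "no" : PP\NP
    [5,6] "with" : (S/(S\N))\PP
  [6,7] "found" : S\N

YES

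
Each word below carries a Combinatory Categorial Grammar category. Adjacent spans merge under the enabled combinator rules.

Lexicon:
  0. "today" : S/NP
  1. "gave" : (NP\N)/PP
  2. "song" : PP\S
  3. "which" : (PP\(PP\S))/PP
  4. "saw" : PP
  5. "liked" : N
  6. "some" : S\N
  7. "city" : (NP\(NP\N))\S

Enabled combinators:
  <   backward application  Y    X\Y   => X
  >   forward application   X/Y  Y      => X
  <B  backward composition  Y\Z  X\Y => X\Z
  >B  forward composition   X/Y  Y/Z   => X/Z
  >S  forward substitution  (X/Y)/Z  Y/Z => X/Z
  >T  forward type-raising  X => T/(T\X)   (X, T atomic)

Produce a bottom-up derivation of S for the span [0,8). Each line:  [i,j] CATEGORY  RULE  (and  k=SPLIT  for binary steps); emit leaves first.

[0,1] S/NP  lex  "today"
[1,2] (NP\N)/PP  lex  "gave"
[2,3] PP\S  lex  "song"
[3,4] (PP\(PP\S))/PP  lex  "which"
[4,5] PP  lex  "saw"
[3,5] PP\(PP\S)  >  k=4
[2,5] PP  <  k=3
[1,5] NP\N  >  k=2
[5,6] N  lex  "liked"
[6,7] S\N  lex  "some"
[5,7] S  <  k=6
[7,8] (NP\(NP\N))\S  lex  "city"
[5,8] NP\(NP\N)  <  k=7
[1,8] NP  <  k=5
[0,8] S  >  k=1

[0,8] S   >
  [0,1] "today" : S/NP
  [1,8] NP   <
    [1,5] NP\N   >
      [1,2] "gave" : (NP\N)/PP
      [2,5] PP   <
        [2,3] "song" : PP\S
        [3,5] PP\(PP\S)   >
          [3,4] "which" : (PP\(PP\S))/PP
          [4,5] "saw" : PP
    [5,8] NP\(NP\N)   <
      [5,7] S   <
        [5,6] "liked" : N
        [6,7] "some" : S\N
      [7,8] "city" : (NP\(NP\N))\S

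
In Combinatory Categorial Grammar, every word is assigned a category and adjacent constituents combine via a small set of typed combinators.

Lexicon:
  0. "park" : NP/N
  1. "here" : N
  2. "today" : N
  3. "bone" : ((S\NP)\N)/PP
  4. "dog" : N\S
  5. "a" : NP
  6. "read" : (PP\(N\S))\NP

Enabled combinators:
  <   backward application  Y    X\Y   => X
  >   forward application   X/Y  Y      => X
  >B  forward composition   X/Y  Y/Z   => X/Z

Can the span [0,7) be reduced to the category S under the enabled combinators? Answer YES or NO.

[0,7] S   <
  [0,2] NP   >
    [0,1] "park" : NP/N
    [1,2] "here" : N
  [2,7] S\NP   <
    [2,3] "today" : N
    [3,7] (S\NP)\N   >
      [3,4] "bone" : ((S\NP)\N)/PP
      [4,7] PP   <
        [4,5] "dog" : N\S
        [5,7] PP\(N\S)   <
          [5,6] "a" : NP
          [6,7] "read" : (PP\(N\S))\NP

YES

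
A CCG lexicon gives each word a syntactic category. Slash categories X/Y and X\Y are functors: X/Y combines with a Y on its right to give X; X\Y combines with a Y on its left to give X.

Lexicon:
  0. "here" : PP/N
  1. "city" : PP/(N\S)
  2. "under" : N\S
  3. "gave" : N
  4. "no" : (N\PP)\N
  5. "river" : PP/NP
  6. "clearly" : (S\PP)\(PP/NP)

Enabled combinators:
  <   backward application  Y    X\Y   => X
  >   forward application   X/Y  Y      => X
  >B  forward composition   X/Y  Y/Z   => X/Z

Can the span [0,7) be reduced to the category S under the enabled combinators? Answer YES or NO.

[0,7] S   <
  [0,5] PP   >
    [0,1] "here" : PP/N
    [1,5] N   <
      [1,3] PP   >
        [1,2] "city" : PP/(N\S)
        [2,3] "under" : N\S
      [3,5] N\PP   <
        [3,4] "gave" : N
        [4,5] "no" : (N\PP)\N
  [5,7] S\PP   <
    [5,6] "river" : PP/NP
    [6,7] "clearly" : (S\PP)\(PP/NP)

YES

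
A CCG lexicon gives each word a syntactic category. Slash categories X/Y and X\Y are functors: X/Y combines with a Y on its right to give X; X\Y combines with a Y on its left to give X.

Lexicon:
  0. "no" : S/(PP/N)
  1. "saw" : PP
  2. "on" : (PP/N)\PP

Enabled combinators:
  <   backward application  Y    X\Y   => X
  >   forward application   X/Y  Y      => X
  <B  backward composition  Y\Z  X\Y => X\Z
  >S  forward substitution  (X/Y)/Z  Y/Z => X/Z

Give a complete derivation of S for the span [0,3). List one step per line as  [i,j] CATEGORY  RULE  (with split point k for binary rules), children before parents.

[0,1] S/(PP/N)  lex  "no"
[1,2] PP  lex  "saw"
[2,3] (PP/N)\PP  lex  "on"
[1,3] PP/N  <  k=2
[0,3] S  >  k=1

[0,3] S   >
  [0,1] "no" : S/(PP/N)
  [1,3] PP/N   <
    [1,2] "saw" : PP
    [2,3] "on" : (PP/N)\PP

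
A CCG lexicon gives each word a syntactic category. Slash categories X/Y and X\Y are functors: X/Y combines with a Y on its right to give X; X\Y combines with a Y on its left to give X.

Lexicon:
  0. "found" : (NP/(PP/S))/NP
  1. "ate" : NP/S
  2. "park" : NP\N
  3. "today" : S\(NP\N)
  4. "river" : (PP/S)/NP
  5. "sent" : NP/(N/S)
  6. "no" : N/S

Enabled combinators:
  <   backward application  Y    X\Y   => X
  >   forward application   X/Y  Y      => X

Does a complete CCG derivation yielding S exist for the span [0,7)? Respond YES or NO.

NO

(NP/(PP/S))/NP NP/S NP\N S\(NP\N) (PP/S)/NP NP/(N/S) N/S
CKY chart[0,7] = {NP}; S ∉ chart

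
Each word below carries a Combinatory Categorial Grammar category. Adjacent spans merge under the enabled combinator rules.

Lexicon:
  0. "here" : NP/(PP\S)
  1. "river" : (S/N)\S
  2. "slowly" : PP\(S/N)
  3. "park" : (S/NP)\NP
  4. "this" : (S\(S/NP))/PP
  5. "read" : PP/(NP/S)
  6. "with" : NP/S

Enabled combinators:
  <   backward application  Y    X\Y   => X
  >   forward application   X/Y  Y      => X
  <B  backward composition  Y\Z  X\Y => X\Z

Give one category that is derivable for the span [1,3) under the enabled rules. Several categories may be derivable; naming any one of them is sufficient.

[0,7] S   <
  [0,4] S/NP   <
    [0,3] NP   >
      [0,1] "here" : NP/(PP\S)
      [1,3] PP\S   <B
        [1,2] "river" : (S/N)\S
        [2,3] "slowly" : PP\(S/N)
    [3,4] "park" : (S/NP)\NP
  [4,7] S\(S/NP)   >
    [4,5] "this" : (S\(S/NP))/PP
    [5,7] PP   >
      [5,6] "read" : PP/(NP/S)
      [6,7] "with" : NP/S

PP\S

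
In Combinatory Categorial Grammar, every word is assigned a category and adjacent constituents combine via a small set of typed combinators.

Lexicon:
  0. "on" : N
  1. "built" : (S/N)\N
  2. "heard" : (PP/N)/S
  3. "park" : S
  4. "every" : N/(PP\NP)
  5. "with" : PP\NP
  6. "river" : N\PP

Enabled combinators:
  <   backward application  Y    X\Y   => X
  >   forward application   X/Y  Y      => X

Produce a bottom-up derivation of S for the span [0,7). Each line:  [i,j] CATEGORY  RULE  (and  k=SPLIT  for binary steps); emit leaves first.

[0,1] N  lex  "on"
[1,2] (S/N)\N  lex  "built"
[0,2] S/N  <  k=1
[2,3] (PP/N)/S  lex  "heard"
[3,4] S  lex  "park"
[2,4] PP/N  >  k=3
[4,5] N/(PP\NP)  lex  "every"
[5,6] PP\NP  lex  "with"
[4,6] N  >  k=5
[2,6] PP  >  k=4
[6,7] N\PP  lex  "river"
[2,7] N  <  k=6
[0,7] S  >  k=2

[0,7] S   >
  [0,2] S/N   <
    [0,1] "on" : N
    [1,2] "built" : (S/N)\N
  [2,7] N   <
    [2,6] PP   >
      [2,4] PP/N   >
        [2,3] "heard" : (PP/N)/S
        [3,4] "park" : S
      [4,6] N   >
        [4,5] "every" : N/(PP\NP)
        [5,6] "with" : PP\NP
    [6,7] "river" : N\PP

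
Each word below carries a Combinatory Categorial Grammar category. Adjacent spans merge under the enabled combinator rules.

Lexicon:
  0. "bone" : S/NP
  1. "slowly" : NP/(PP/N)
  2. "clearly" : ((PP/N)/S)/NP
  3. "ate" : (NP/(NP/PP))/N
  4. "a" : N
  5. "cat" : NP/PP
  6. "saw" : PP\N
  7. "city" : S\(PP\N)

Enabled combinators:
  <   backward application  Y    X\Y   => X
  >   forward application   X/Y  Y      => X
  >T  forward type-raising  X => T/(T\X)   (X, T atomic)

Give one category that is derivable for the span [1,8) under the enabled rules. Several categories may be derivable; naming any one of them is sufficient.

NP

[0,8] S   >
  [0,1] "bone" : S/NP
  [1,8] NP   >
    [1,2] "slowly" : NP/(PP/N)
    [2,8] PP/N   >
      [2,6] (PP/N)/S   >
        [2,3] "clearly" : ((PP/N)/S)/NP
        [3,6] NP   >
          [3,5] NP/(NP/PP)   >
            [3,4] "ate" : (NP/(NP/PP))/N
            [4,5] "a" : N
          [5,6] "cat" : NP/PP
      [6,8] S   <
        [6,7] "saw" : PP\N
        [7,8] "city" : S\(PP\N)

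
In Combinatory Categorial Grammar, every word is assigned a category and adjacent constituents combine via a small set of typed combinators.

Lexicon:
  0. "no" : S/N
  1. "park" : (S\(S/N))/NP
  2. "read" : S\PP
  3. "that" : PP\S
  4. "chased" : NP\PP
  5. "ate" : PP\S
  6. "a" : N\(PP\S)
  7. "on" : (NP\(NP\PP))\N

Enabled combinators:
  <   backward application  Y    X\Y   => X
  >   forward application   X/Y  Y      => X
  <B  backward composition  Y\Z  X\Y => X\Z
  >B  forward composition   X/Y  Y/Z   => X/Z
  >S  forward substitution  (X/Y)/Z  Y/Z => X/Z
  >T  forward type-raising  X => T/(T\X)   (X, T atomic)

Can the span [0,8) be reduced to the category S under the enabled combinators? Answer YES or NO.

[0,8] S   <
  [0,1] "no" : S/N
  [1,8] S\(S/N)   >
    [1,2] "park" : (S\(S/N))/NP
    [2,8] NP   <
      [2,5] NP\PP   <B
        [2,3] "read" : S\PP
        [3,5] NP\S   <B
          [3,4] "that" : PP\S
          [4,5] "chased" : NP\PP
      [5,8] NP\(NP\PP)   <
        [5,7] N   <
          [5,6] "ate" : PP\S
          [6,7] "a" : N\(PP\S)
        [7,8] "on" : (NP\(NP\PP))\N

YES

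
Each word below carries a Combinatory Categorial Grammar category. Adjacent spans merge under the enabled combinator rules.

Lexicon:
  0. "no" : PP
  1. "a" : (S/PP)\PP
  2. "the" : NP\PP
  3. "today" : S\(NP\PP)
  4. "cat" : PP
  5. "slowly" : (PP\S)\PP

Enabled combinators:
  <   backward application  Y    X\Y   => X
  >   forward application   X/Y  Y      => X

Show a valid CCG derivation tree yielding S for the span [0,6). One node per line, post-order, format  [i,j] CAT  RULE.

[0,6] S   >
  [0,2] S/PP   <
    [0,1] "no" : PP
    [1,2] "a" : (S/PP)\PP
  [2,6] PP   <
    [2,4] S   <
      [2,3] "the" : NP\PP
      [3,4] "today" : S\(NP\PP)
    [4,6] PP\S   <
      [4,5] "cat" : PP
      [5,6] "slowly" : (PP\S)\PP

[0,1] PP  lex  "no"
[1,2] (S/PP)\PP  lex  "a"
[0,2] S/PP  <  k=1
[2,3] NP\PP  lex  "the"
[3,4] S\(NP\PP)  lex  "today"
[2,4] S  <  k=3
[4,5] PP  lex  "cat"
[5,6] (PP\S)\PP  lex  "slowly"
[4,6] PP\S  <  k=5
[2,6] PP  <  k=4
[0,6] S  >  k=2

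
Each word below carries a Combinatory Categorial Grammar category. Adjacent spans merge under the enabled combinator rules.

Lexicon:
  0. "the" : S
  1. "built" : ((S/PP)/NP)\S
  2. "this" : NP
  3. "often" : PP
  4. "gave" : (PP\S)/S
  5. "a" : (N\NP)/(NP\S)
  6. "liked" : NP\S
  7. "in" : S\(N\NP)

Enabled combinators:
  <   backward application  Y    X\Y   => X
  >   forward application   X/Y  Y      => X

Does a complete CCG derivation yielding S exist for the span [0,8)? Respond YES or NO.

NO

S ((S/PP)/NP)\S NP PP (PP\S)/S (N\NP)/(NP\S) NP\S S\(N\NP)
CKY chart[0,8] = {PP}; S ∉ chart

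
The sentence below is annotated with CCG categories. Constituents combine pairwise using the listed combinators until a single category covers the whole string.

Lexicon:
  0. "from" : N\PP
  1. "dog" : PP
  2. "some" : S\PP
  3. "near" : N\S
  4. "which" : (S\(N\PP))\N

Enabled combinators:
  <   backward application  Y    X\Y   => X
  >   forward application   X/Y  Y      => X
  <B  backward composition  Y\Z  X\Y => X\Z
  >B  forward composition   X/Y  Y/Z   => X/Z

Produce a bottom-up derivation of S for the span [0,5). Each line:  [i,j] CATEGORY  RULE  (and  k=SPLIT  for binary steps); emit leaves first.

[0,1] N\PP  lex  "from"
[1,2] PP  lex  "dog"
[2,3] S\PP  lex  "some"
[3,4] N\S  lex  "near"
[2,4] N\PP  <B  k=3
[1,4] N  <  k=2
[4,5] (S\(N\PP))\N  lex  "which"
[1,5] S\(N\PP)  <  k=4
[0,5] S  <  k=1

[0,5] S   <
  [0,1] "from" : N\PP
  [1,5] S\(N\PP)   <
    [1,4] N   <
      [1,2] "dog" : PP
      [2,4] N\PP   <B
        [2,3] "some" : S\PP
        [3,4] "near" : N\S
    [4,5] "which" : (S\(N\PP))\N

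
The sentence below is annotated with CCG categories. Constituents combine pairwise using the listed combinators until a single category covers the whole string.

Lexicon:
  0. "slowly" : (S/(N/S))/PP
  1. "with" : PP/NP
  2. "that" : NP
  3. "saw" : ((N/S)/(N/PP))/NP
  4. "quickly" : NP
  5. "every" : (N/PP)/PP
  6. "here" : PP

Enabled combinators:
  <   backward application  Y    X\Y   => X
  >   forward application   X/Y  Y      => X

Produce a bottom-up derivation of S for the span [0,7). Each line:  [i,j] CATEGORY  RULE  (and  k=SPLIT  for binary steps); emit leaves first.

[0,1] (S/(N/S))/PP  lex  "slowly"
[1,2] PP/NP  lex  "with"
[2,3] NP  lex  "that"
[1,3] PP  >  k=2
[0,3] S/(N/S)  >  k=1
[3,4] ((N/S)/(N/PP))/NP  lex  "saw"
[4,5] NP  lex  "quickly"
[3,5] (N/S)/(N/PP)  >  k=4
[5,6] (N/PP)/PP  lex  "every"
[6,7] PP  lex  "here"
[5,7] N/PP  >  k=6
[3,7] N/S  >  k=5
[0,7] S  >  k=3

[0,7] S   >
  [0,3] S/(N/S)   >
    [0,1] "slowly" : (S/(N/S))/PP
    [1,3] PP   >
      [1,2] "with" : PP/NP
      [2,3] "that" : NP
  [3,7] N/S   >
    [3,5] (N/S)/(N/PP)   >
      [3,4] "saw" : ((N/S)/(N/PP))/NP
      [4,5] "quickly" : NP
    [5,7] N/PP   >
      [5,6] "every" : (N/PP)/PP
      [6,7] "here" : PP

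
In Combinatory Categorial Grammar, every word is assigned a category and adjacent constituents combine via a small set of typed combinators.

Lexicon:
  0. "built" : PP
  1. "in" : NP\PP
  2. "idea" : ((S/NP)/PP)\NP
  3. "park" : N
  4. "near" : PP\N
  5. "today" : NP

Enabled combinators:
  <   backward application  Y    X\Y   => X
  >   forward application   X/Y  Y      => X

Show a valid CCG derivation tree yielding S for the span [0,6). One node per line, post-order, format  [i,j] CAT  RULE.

[0,6] S   >
  [0,5] S/NP   >
    [0,3] (S/NP)/PP   <
      [0,2] NP   <
        [0,1] "built" : PP
        [1,2] "in" : NP\PP
      [2,3] "idea" : ((S/NP)/PP)\NP
    [3,5] PP   <
      [3,4] "park" : N
      [4,5] "near" : PP\N
  [5,6] "today" : NP

[0,1] PP  lex  "built"
[1,2] NP\PP  lex  "in"
[0,2] NP  <  k=1
[2,3] ((S/NP)/PP)\NP  lex  "idea"
[0,3] (S/NP)/PP  <  k=2
[3,4] N  lex  "park"
[4,5] PP\N  lex  "near"
[3,5] PP  <  k=4
[0,5] S/NP  >  k=3
[5,6] NP  lex  "today"
[0,6] S  >  k=5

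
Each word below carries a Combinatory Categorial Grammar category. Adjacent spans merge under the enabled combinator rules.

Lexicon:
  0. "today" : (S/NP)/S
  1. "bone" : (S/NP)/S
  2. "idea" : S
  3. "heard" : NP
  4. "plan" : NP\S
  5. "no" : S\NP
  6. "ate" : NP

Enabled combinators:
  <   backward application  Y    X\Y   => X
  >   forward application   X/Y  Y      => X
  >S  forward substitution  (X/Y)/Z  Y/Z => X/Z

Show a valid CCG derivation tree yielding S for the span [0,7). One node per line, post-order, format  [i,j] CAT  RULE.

[0,1] (S/NP)/S  lex  "today"
[1,2] (S/NP)/S  lex  "bone"
[2,3] S  lex  "idea"
[1,3] S/NP  >  k=2
[3,4] NP  lex  "heard"
[1,4] S  >  k=3
[4,5] NP\S  lex  "plan"
[1,5] NP  <  k=4
[5,6] S\NP  lex  "no"
[1,6] S  <  k=5
[0,6] S/NP  >  k=1
[6,7] NP  lex  "ate"
[0,7] S  >  k=6

[0,7] S   >
  [0,6] S/NP   >
    [0,1] "today" : (S/NP)/S
    [1,6] S   <
      [1,5] NP   <
        [1,4] S   >
          [1,3] S/NP   >
            [1,2] "bone" : (S/NP)/S
            [2,3] "idea" : S
          [3,4] "heard" : NP
        [4,5] "plan" : NP\S
      [5,6] "no" : S\NP
  [6,7] "ate" : NP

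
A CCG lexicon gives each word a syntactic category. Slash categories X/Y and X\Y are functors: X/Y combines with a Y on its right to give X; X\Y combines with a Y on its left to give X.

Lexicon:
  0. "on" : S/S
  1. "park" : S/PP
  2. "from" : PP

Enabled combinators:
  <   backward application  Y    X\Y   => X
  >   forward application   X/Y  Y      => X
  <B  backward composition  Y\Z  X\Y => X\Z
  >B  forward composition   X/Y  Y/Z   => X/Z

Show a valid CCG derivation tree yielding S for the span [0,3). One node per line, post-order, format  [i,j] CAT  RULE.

[0,3] S   >
  [0,2] S/PP   >B
    [0,1] "on" : S/S
    [1,2] "park" : S/PP
  [2,3] "from" : PP

[0,1] S/S  lex  "on"
[1,2] S/PP  lex  "park"
[0,2] S/PP  >B  k=1
[2,3] PP  lex  "from"
[0,3] S  >  k=2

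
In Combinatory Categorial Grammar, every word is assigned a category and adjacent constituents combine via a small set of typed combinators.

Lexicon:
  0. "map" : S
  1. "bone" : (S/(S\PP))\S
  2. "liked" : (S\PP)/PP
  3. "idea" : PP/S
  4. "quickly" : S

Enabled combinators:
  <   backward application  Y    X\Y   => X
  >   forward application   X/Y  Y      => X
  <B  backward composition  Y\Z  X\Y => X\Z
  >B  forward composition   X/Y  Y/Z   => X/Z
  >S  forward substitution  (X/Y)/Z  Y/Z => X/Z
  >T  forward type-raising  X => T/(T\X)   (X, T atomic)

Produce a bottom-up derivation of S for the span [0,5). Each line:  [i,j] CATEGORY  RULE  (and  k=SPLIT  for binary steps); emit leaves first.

[0,5] S   >
  [0,2] S/(S\PP)   <
    [0,1] "map" : S
    [1,2] "bone" : (S/(S\PP))\S
  [2,5] S\PP   >
    [2,3] "liked" : (S\PP)/PP
    [3,5] PP   >
      [3,4] "idea" : PP/S
      [4,5] "quickly" : S

[0,1] S  lex  "map"
[1,2] (S/(S\PP))\S  lex  "bone"
[0,2] S/(S\PP)  <  k=1
[2,3] (S\PP)/PP  lex  "liked"
[3,4] PP/S  lex  "idea"
[4,5] S  lex  "quickly"
[3,5] PP  >  k=4
[2,5] S\PP  >  k=3
[0,5] S  >  k=2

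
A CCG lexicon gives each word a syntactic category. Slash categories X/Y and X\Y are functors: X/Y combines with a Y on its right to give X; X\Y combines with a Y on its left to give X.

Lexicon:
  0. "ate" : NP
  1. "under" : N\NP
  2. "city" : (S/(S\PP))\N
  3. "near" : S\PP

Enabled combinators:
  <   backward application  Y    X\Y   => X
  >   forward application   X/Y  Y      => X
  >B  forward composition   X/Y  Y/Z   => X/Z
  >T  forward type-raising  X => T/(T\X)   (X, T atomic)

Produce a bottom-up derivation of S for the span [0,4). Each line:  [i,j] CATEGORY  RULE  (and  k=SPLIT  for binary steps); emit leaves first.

[0,1] NP  lex  "ate"
[0,1] N/(N\NP)  >T
[1,2] N\NP  lex  "under"
[0,2] N  >  k=1
[2,3] (S/(S\PP))\N  lex  "city"
[0,3] S/(S\PP)  <  k=2
[3,4] S\PP  lex  "near"
[0,4] S  >  k=3

[0,4] S   >
  [0,3] S/(S\PP)   <
    [0,2] N   >
      [0,1] N/(N\NP)   >T
        [0,1] "ate" : NP
      [1,2] "under" : N\NP
    [2,3] "city" : (S/(S\PP))\N
  [3,4] "near" : S\PP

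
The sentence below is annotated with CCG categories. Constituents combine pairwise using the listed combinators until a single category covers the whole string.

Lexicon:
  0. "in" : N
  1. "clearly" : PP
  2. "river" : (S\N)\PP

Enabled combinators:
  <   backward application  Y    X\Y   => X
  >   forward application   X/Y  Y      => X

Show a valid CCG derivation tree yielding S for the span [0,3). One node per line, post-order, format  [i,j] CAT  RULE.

[0,3] S   <
  [0,1] "in" : N
  [1,3] S\N   <
    [1,2] "clearly" : PP
    [2,3] "river" : (S\N)\PP

[0,1] N  lex  "in"
[1,2] PP  lex  "clearly"
[2,3] (S\N)\PP  lex  "river"
[1,3] S\N  <  k=2
[0,3] S  <  k=1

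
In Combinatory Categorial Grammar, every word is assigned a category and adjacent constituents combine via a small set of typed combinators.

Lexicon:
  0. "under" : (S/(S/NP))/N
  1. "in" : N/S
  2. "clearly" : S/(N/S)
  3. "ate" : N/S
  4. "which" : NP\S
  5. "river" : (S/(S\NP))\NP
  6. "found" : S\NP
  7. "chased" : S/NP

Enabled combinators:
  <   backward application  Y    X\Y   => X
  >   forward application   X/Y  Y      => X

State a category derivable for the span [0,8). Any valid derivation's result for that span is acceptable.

S

[0,8] S   >
  [0,7] S/(S/NP)   >
    [0,1] "under" : (S/(S/NP))/N
    [1,7] N   >
      [1,2] "in" : N/S
      [2,7] S   >
        [2,6] S/(S\NP)   <
          [2,5] NP   <
            [2,4] S   >
              [2,3] "clearly" : S/(N/S)
              [3,4] "ate" : N/S
            [4,5] "which" : NP\S
          [5,6] "river" : (S/(S\NP))\NP
        [6,7] "found" : S\NP
  [7,8] "chased" : S/NP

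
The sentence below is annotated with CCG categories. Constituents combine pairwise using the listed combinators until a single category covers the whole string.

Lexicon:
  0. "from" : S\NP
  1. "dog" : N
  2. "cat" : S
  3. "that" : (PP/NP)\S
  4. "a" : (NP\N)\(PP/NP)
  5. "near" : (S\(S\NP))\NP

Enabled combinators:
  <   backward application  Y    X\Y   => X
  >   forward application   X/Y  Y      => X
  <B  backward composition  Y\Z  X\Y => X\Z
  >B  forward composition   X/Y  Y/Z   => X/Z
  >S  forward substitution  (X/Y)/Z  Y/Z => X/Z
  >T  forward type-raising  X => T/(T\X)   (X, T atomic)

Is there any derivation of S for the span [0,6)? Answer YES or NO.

[0,6] S   <
  [0,1] "from" : S\NP
  [1,6] S\(S\NP)   <
    [1,5] NP   >
      [1,2] NP/(NP\N)   >T
        [1,2] "dog" : N
      [2,5] NP\N   <
        [2,4] PP/NP   <
          [2,3] "cat" : S
          [3,4] "that" : (PP/NP)\S
        [4,5] "a" : (NP\N)\(PP/NP)
    [5,6] "near" : (S\(S\NP))\NP

YES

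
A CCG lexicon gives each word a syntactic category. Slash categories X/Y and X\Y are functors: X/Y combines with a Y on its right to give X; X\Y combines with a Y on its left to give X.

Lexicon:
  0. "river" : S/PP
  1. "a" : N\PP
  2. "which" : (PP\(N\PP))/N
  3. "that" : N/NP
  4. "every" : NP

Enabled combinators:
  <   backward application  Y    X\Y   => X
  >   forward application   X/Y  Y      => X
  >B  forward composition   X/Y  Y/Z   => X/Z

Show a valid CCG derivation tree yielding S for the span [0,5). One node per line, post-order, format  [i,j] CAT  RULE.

[0,1] S/PP  lex  "river"
[1,2] N\PP  lex  "a"
[2,3] (PP\(N\PP))/N  lex  "which"
[3,4] N/NP  lex  "that"
[4,5] NP  lex  "every"
[3,5] N  >  k=4
[2,5] PP\(N\PP)  >  k=3
[1,5] PP  <  k=2
[0,5] S  >  k=1

[0,5] S   >
  [0,1] "river" : S/PP
  [1,5] PP   <
    [1,2] "a" : N\PP
    [2,5] PP\(N\PP)   >
      [2,3] "which" : (PP\(N\PP))/N
      [3,5] N   >
        [3,4] "that" : N/NP
        [4,5] "every" : NP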